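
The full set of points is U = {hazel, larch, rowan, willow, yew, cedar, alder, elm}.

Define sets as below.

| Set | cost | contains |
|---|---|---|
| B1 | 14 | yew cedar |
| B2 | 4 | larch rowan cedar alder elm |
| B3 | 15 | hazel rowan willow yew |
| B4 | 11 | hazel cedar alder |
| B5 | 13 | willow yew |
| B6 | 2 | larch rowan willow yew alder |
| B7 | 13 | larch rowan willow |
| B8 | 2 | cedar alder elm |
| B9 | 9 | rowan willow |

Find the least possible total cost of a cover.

B4, B6, B8 together cover every point (B4 ∪ B6 ∪ B8 = {hazel, larch, rowan, willow, yew, cedar, alder, elm}); total cost 11 + 2 + 2 = 15.
No covering selection has total cost below 15.

15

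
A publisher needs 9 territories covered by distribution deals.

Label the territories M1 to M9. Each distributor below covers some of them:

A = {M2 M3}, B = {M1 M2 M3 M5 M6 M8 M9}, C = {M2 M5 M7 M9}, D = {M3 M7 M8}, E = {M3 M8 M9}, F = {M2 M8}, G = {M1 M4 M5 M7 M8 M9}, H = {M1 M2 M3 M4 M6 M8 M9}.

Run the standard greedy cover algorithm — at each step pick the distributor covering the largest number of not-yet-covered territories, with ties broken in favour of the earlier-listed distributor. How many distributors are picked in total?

2

Greedy: pick B (covers 7 new) → pick G (covers 2 new). Total picks: 2.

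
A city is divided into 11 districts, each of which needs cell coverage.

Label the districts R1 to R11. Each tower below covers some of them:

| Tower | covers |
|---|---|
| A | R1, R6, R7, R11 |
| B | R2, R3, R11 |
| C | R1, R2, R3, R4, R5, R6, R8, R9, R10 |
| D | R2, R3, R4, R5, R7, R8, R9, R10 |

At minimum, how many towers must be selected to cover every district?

2

A and D together: A ∪ D = {R1, R2, R3, R4, R5, R6, R7, R8, R9, R10, R11} — every district is covered.
No single tower has all 11 districts (the largest, C, has 9), so 2 is optimal.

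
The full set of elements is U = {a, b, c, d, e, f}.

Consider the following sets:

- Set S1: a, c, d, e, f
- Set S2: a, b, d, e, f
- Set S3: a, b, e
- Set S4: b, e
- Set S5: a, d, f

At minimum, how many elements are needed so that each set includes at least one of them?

2

H = {a, b} meets every set (each contains at least one member of H), and |H| = 2.
The sets S4, S5 are pairwise disjoint, so any hitting set needs a separate element for each — at least 2. Hence 2 is optimal.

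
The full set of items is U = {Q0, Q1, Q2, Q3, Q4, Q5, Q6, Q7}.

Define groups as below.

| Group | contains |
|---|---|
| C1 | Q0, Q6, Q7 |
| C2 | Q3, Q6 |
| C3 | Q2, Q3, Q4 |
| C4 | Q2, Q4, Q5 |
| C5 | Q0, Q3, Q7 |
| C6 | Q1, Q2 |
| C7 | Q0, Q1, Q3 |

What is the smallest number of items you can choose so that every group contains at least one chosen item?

The 3 items {Q0, Q2, Q3} hit every group.
No choice of 2 items meets every group, so 3 is the minimum.

3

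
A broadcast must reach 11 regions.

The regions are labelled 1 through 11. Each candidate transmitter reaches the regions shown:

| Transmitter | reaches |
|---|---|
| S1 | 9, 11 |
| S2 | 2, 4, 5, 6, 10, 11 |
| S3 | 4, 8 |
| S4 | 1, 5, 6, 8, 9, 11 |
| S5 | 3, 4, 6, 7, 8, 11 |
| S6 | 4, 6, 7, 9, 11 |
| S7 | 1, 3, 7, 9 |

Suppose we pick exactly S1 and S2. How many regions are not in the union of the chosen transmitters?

Union of S1, S2 = {2, 4, 5, 6, 9, 10, 11}.
Not covered: 1, 3, 7, 8 — 4 regions.

4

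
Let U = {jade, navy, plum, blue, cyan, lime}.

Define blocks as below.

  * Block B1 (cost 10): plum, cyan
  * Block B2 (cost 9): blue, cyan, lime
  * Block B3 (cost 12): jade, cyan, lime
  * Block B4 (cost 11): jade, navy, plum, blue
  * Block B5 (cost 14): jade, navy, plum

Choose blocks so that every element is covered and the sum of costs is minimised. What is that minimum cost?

B2, B4 together cover every element (B2 ∪ B4 = {jade, navy, plum, blue, cyan, lime}); total cost 9 + 11 = 20.
No covering selection has total cost below 20.

20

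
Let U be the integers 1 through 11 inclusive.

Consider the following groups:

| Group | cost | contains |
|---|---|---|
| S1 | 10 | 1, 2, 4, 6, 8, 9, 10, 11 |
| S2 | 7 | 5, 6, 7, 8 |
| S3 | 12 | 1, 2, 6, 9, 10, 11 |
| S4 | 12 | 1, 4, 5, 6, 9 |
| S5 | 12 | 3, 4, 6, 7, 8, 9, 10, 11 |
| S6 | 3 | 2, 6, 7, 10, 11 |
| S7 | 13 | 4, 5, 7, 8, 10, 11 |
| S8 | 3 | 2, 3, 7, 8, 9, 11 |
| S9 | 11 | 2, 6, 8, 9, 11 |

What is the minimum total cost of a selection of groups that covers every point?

S4, S6, S8 together cover every point (S4 ∪ S6 ∪ S8 = {1, 2, 3, 4, 5, 6, 7, 8, 9, 10, 11}); total cost 12 + 3 + 3 = 18.
No covering selection has total cost below 18.

18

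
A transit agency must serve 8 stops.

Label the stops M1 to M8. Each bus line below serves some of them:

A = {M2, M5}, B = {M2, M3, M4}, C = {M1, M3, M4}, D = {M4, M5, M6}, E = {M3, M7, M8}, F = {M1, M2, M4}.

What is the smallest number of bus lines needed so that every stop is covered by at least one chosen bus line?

3

D and E and F together: D ∪ E ∪ F = {M1, M2, M3, M4, M5, M6, M7, M8} — every stop is covered.
Each bus line has at most 3 stops, and 2·3 = 6 < 8 — so at least 3 bus lines are needed, and 3 is optimal.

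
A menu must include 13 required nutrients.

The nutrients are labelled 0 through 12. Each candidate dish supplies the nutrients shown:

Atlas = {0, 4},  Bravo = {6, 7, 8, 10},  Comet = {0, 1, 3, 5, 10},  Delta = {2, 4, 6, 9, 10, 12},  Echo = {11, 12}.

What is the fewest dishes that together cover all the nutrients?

4

Take {Bravo, Comet, Delta, Echo}. Their union is {0, 1, 2, 3, 4, 5, 6, 7, 8, 9, 10, 11, 12}, which is all 13 nutrients.
Only Bravo contains 7, so Bravo is forced; the remaining 9 nutrients need at least 3 more dishes (each remaining dish adds at most 4) — so at least 4 dishes are needed, and 4 is optimal.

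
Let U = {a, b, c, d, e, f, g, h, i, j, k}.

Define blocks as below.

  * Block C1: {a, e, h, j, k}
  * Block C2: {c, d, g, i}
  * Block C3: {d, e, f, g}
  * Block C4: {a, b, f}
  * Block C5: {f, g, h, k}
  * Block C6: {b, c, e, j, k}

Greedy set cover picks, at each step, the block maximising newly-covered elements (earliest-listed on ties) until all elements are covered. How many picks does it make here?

3

Greedy: pick C1 (covers 5 new) → pick C2 (covers 4 new) → pick C4 (covers 2 new). Total picks: 3.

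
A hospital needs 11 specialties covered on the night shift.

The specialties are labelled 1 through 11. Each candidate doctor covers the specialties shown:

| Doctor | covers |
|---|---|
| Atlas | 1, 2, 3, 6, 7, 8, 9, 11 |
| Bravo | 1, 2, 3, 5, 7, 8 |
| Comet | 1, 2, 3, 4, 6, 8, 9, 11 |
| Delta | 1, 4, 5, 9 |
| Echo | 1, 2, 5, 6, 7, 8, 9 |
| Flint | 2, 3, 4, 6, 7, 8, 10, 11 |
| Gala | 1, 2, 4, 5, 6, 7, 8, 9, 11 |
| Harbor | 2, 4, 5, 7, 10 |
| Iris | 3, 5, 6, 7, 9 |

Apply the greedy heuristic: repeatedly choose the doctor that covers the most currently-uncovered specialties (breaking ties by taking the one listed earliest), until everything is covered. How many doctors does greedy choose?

Greedy: pick Gala (covers 9 new) → pick Flint (covers 2 new). Total picks: 2.

2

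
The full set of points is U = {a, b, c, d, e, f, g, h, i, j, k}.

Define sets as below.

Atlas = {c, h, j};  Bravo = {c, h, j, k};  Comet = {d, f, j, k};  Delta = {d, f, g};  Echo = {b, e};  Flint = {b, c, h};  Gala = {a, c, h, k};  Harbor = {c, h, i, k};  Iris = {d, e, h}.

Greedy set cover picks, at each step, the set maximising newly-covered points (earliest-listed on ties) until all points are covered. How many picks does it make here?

5

Greedy: pick Bravo (covers 4 new) → pick Delta (covers 3 new) → pick Echo (covers 2 new) → pick Gala (covers 1 new) → pick Harbor (covers 1 new). Total picks: 5.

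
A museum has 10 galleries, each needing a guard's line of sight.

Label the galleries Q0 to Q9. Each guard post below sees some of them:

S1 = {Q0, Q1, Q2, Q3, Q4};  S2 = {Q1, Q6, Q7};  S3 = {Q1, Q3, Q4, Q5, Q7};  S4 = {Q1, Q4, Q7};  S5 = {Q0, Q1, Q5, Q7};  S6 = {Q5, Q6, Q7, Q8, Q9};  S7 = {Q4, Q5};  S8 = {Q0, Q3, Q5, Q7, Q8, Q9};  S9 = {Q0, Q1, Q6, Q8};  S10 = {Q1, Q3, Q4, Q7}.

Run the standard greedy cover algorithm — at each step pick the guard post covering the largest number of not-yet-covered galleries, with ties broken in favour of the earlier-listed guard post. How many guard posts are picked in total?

Greedy: pick S8 (covers 6 new) → pick S1 (covers 3 new) → pick S2 (covers 1 new). Total picks: 3.
(The true minimum cover uses only 2 guard posts, so greedy is not optimal here.)

3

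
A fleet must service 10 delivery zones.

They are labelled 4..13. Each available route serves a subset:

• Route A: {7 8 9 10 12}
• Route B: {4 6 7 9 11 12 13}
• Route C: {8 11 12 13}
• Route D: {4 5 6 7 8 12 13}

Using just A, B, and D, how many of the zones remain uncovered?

Union of A, B, D = {4, 5, 6, 7, 8, 9, 10, 11, 12, 13} — that's every zone, so 0 are uncovered.

0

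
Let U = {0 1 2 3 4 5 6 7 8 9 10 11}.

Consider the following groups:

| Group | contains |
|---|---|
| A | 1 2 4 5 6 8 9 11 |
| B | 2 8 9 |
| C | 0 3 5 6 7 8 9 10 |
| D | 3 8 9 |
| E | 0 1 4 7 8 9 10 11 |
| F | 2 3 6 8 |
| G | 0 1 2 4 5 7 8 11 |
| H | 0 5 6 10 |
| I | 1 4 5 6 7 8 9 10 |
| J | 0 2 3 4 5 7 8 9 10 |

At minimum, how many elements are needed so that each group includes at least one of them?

2

T = {6, 8} meets every group (each contains at least one member of T), and |T| = 2.
The groups D, H are pairwise disjoint, so any hitting set needs a separate element for each — at least 2. Hence 2 is optimal.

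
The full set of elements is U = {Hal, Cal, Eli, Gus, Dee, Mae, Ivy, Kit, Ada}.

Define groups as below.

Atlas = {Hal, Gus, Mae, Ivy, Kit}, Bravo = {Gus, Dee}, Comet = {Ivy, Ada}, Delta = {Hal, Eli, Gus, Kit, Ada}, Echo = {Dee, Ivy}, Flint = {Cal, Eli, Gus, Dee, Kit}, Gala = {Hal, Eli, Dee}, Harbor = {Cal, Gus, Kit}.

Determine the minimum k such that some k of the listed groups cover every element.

3

Atlas and Delta and Flint together: Atlas ∪ Delta ∪ Flint = {Hal, Cal, Eli, Gus, Dee, Mae, Ivy, Kit, Ada} — every element is covered.
Only Atlas contains Mae, so Atlas is forced; the remaining 4 elements need at least 2 more groups (each remaining group adds at most 3) — so at least 3 groups are needed, and 3 is optimal.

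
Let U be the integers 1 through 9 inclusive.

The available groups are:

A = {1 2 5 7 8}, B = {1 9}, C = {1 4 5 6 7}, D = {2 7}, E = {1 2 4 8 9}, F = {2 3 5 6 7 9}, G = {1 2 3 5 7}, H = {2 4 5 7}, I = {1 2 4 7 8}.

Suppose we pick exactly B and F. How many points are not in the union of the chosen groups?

2

Union of B, F = {1, 2, 3, 5, 6, 7, 9}.
Not covered: 4, 8 — 2 points.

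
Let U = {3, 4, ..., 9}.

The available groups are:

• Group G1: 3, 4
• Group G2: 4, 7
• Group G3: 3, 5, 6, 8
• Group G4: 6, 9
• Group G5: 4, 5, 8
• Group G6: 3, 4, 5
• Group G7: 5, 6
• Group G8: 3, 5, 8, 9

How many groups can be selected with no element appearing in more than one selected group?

2

G4, G5 are pairwise disjoint (G4={6,9}; G5={4,5,8}).
Every remaining group overlaps one of these, and no 3 of the listed groups are pairwise disjoint, so 2 is the maximum.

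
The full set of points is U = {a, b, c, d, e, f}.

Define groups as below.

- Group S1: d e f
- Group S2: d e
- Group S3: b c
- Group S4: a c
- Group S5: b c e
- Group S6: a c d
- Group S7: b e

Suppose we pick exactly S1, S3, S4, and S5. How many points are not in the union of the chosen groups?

Union of S1, S3, S4, S5 = {a, b, c, d, e, f} — that's every point, so 0 are uncovered.

0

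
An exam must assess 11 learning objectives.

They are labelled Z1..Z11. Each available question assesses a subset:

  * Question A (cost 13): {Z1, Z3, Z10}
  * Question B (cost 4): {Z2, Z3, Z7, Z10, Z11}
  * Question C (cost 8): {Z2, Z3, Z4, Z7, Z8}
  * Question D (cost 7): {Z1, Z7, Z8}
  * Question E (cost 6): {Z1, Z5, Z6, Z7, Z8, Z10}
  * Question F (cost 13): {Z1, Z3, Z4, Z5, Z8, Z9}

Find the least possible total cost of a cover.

23

B, E, F together cover every objective (B ∪ E ∪ F = {Z1, Z2, Z3, Z4, Z5, Z6, Z7, Z8, Z9, Z10, Z11}); total cost 4 + 6 + 13 = 23.
No covering selection has total cost below 23.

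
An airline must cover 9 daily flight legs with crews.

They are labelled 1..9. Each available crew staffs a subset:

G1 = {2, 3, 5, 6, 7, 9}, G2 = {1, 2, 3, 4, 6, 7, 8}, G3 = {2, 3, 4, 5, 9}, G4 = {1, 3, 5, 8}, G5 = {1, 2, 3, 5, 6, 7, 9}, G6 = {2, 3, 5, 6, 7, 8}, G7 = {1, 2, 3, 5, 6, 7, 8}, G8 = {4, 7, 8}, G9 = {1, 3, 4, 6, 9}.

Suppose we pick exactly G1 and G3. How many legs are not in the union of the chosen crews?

Union of G1, G3 = {2, 3, 4, 5, 6, 7, 9}.
Not covered: 1, 8 — 2 legs.

2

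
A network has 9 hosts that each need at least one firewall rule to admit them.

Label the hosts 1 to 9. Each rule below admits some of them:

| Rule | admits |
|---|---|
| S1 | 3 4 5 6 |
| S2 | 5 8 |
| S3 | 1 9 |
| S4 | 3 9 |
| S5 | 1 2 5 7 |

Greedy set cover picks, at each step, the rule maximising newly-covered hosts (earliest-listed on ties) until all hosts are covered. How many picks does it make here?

Greedy: pick S1 (covers 4 new) → pick S5 (covers 3 new) → pick S2 (covers 1 new) → pick S3 (covers 1 new). Total picks: 4.

4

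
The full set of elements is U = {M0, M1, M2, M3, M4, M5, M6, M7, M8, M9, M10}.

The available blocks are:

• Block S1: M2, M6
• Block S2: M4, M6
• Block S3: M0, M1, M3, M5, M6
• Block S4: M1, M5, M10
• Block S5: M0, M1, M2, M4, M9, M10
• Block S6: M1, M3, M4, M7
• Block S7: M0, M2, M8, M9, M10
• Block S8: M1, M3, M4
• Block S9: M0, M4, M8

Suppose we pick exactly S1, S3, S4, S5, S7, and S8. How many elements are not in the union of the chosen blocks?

Union of S1, S3, S4, S5, S7, S8 = {M0, M1, M2, M3, M4, M5, M6, M8, M9, M10}.
Not covered: M7 — 1 element.

1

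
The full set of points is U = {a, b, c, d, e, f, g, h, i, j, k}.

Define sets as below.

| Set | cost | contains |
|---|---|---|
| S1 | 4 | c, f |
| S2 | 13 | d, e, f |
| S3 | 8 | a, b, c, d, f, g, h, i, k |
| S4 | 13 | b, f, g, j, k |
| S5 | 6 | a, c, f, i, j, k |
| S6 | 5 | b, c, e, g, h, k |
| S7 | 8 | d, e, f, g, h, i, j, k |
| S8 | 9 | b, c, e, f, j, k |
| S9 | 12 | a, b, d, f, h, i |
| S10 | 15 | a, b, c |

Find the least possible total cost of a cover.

16

S3, S7 together cover every point (S3 ∪ S7 = {a, b, c, d, e, f, g, h, i, j, k}); total cost 8 + 8 = 16.
The greedy pick S6, S5, S3 costs 19; no covering selection beats 16.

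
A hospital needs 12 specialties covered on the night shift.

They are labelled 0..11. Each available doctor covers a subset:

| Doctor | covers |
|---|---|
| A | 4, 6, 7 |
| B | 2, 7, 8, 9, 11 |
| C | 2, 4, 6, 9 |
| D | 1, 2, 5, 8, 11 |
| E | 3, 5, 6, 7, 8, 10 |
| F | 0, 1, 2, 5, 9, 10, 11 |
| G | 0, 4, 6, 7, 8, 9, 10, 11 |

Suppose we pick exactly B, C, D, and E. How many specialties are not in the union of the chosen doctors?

1

Union of B, C, D, E = {1, 2, 3, 4, 5, 6, 7, 8, 9, 10, 11}.
Not covered: 0 — 1 specialty.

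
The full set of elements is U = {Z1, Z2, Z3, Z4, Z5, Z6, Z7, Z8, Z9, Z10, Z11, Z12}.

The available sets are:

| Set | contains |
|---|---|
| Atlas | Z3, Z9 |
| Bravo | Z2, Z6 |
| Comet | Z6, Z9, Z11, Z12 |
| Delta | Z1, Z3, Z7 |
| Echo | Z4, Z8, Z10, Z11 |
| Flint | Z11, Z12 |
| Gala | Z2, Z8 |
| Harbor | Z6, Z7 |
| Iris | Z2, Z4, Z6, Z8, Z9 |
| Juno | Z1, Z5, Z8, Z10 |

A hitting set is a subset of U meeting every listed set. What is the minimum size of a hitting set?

The 4 elements {Z3, Z6, Z8, Z12} hit every set.
The sets Atlas, Flint, Harbor, Juno are pairwise disjoint, so any hitting set needs a separate element for each — at least 4. Hence 4 is optimal.

4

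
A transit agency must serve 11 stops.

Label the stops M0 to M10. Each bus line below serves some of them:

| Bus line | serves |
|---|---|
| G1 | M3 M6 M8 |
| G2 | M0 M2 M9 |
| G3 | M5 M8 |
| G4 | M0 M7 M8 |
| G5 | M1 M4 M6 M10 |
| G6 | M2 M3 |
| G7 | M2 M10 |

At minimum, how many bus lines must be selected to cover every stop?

G2 and G3 and G4 and G5 and G6 together: G2 ∪ G3 ∪ G4 ∪ G5 ∪ G6 = {M0, M1, M2, M3, M4, M5, M6, M7, M8, M9, M10} — every stop is covered.
No 4 of the 7 bus lines cover everything (all 35 combinations miss at least one stop), so 5 is optimal.

5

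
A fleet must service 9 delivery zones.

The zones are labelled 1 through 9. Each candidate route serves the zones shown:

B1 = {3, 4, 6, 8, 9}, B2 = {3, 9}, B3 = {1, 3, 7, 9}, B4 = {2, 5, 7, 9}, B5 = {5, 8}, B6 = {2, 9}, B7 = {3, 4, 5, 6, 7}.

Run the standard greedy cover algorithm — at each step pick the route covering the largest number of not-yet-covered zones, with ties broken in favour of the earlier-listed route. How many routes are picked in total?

3

Greedy: pick B1 (covers 5 new) → pick B4 (covers 3 new) → pick B3 (covers 1 new). Total picks: 3.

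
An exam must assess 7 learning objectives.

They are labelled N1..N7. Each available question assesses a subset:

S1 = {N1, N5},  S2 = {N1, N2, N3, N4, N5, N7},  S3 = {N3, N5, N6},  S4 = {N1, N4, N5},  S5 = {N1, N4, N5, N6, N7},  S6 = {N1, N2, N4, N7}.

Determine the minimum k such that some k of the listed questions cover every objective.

2

S3 and S6 together: S3 ∪ S6 = {N1, N2, N3, N4, N5, N6, N7} — every objective is covered.
No single question has all 7 objectives (the largest, S2, has 6), so 2 is optimal.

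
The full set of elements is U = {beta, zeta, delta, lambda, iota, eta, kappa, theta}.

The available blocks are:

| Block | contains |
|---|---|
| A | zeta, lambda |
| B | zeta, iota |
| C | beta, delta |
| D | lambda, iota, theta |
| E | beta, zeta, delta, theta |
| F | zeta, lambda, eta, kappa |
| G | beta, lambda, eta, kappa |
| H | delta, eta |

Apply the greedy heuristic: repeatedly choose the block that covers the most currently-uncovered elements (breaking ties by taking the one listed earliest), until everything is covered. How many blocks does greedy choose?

3

Greedy: pick E (covers 4 new) → pick F (covers 3 new) → pick B (covers 1 new). Total picks: 3.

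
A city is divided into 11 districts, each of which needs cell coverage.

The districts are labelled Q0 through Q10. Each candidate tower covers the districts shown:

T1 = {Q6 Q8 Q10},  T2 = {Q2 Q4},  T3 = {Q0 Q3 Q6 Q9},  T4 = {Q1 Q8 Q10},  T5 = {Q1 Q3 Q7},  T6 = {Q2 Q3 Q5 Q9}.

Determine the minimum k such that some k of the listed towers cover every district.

T1 and T2 and T3 and T5 and T6 together: T1 ∪ T2 ∪ T3 ∪ T5 ∪ T6 = {Q0, Q1, Q2, Q3, Q4, Q5, Q6, Q7, Q8, Q9, Q10} — every district is covered.
No 4 of the 6 towers cover everything (all 15 combinations miss at least one district), so 5 is optimal.

5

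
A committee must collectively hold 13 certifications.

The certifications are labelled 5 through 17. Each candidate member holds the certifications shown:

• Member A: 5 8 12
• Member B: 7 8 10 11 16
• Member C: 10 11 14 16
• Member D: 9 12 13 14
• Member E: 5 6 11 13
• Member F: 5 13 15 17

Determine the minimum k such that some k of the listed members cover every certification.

4

Take {B, D, E, F}. Their union is {5, 6, 7, 8, 9, 10, 11, 12, 13, 14, 15, 16, 17}, which is all 13 certifications.
Only E contains 6, so E is forced; the remaining 9 certifications need at least 3 more members (each remaining member adds at most 4) — so at least 4 members are needed, and 4 is optimal.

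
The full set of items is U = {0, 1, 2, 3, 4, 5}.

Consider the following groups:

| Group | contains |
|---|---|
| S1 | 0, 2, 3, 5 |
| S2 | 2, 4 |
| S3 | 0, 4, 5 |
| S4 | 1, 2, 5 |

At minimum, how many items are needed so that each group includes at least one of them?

Take H = {2, 5}. Each listed group contains at least one of these, so H is a hitting set of size 2.
No single item lies in every group, so at least 2 are needed and 2 is optimal.

2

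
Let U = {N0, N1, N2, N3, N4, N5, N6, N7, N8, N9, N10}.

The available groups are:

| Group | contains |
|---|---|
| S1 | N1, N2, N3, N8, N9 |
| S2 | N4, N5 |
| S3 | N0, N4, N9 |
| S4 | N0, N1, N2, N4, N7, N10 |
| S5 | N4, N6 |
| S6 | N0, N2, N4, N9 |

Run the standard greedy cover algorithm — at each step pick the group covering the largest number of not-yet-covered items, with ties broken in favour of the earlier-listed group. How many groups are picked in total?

4

Greedy: pick S4 (covers 6 new) → pick S1 (covers 3 new) → pick S2 (covers 1 new) → pick S5 (covers 1 new). Total picks: 4.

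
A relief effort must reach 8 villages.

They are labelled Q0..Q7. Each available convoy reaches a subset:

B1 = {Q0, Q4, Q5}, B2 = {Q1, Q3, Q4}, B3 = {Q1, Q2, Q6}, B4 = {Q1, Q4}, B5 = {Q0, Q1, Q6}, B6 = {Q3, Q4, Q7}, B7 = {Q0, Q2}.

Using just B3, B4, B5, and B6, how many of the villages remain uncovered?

Union of B3, B4, B5, B6 = {Q0, Q1, Q2, Q3, Q4, Q6, Q7}.
Not covered: Q5 — 1 village.

1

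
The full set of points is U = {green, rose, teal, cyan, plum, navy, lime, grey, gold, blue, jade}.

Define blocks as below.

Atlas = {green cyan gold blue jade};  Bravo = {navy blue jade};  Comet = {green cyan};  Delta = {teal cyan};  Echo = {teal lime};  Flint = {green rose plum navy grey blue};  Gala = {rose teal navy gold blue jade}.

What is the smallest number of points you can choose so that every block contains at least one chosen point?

Take H = {teal, cyan, navy}. Each listed block contains at least one of these, so H is a hitting set of size 3.
The blocks Bravo, Comet, Echo are pairwise disjoint, so any hitting set needs a separate point for each — at least 3. Hence 3 is optimal.

3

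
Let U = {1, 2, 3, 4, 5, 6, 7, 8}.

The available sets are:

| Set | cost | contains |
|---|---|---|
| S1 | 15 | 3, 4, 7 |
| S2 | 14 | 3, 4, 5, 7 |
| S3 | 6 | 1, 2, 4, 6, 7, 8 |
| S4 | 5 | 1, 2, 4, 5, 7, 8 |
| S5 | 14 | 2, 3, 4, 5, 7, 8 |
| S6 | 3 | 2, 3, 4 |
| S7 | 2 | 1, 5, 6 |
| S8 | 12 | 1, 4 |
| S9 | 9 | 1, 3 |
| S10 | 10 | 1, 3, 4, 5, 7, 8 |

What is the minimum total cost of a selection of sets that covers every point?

S4, S6, S7 together cover every point (S4 ∪ S6 ∪ S7 = {1, 2, 3, 4, 5, 6, 7, 8}); total cost 5 + 3 + 2 = 10.
No covering selection has total cost below 10.

10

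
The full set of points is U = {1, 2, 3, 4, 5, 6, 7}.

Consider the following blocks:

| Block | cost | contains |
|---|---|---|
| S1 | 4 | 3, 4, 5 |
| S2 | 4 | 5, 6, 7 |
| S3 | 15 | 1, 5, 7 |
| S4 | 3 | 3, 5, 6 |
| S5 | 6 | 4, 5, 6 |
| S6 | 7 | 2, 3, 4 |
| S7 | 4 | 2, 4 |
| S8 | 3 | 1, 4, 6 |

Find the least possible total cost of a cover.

14

S2, S6, S8 together cover every point (S2 ∪ S6 ∪ S8 = {1, 2, 3, 4, 5, 6, 7}); total cost 4 + 7 + 3 = 14.
No covering selection has total cost below 14.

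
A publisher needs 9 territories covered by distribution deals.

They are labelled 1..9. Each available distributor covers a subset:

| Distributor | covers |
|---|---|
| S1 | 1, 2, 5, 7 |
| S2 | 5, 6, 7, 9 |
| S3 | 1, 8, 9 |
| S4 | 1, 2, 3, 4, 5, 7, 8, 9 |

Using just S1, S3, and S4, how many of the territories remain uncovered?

Union of S1, S3, S4 = {1, 2, 3, 4, 5, 7, 8, 9}.
Not covered: 6 — 1 territory.

1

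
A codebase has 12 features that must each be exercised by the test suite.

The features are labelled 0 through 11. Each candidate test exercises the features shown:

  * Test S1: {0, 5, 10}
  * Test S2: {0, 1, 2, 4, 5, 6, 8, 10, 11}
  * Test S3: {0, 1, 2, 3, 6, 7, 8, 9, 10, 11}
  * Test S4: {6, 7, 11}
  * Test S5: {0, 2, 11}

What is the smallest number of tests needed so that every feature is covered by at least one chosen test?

S2 and S3 together: S2 ∪ S3 = {0, 1, 2, 3, 4, 5, 6, 7, 8, 9, 10, 11} — every feature is covered.
No single test has all 12 features (the largest, S3, has 10), so 2 is optimal.

2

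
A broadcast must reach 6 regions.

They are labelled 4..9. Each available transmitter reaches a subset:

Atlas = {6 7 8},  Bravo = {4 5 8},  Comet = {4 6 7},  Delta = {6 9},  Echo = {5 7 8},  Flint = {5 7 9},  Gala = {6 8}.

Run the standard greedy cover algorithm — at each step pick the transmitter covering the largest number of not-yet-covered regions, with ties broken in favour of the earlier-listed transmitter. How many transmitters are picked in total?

Greedy: pick Atlas (covers 3 new) → pick Bravo (covers 2 new) → pick Delta (covers 1 new). Total picks: 3.

3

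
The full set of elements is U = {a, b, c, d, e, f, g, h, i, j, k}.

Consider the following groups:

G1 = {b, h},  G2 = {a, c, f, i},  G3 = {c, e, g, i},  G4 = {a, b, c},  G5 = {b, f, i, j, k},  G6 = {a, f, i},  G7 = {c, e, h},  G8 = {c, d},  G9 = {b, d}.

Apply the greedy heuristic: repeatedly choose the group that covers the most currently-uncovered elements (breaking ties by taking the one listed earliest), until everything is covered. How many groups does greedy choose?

Greedy: pick G5 (covers 5 new) → pick G3 (covers 3 new) → pick G1 (covers 1 new) → pick G2 (covers 1 new) → pick G8 (covers 1 new). Total picks: 5.

5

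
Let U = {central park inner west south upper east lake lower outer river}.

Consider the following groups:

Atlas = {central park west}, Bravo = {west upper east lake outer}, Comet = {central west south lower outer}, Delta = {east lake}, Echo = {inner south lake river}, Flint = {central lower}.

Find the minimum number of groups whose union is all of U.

Atlas, Bravo, Comet, and Echo cover everything between them: the union {central, park, inner, west, south, upper, east, lake, lower, outer, river} is all of U.
No 3 of the 6 groups cover everything (all 20 combinations miss at least one point), so 4 is optimal.

4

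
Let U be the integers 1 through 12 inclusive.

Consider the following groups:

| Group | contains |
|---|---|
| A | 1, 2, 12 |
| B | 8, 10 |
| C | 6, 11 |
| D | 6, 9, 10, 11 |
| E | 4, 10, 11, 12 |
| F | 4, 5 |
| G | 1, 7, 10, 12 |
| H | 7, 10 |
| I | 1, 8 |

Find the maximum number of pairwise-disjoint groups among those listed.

4

A, C, F, H are pairwise disjoint (A={1,2,12}; C={6,11}; F={4,5}; H={7,10}).
Every remaining group overlaps one of these, and no 5 of the listed groups are pairwise disjoint, so 4 is the maximum.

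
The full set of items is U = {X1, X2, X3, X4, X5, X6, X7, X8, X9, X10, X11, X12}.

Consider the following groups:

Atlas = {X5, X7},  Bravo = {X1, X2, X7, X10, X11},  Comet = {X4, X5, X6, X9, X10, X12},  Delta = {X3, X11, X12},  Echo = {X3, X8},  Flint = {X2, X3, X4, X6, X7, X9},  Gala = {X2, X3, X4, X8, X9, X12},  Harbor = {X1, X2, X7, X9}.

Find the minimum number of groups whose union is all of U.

Bravo, Comet, and Echo cover everything between them: the union {X1, X2, X3, X4, X5, X6, X7, X8, X9, X10, X11, X12} is all of U.
No 2 of the 8 groups cover everything (all 28 combinations miss at least one item), so 3 is optimal.

3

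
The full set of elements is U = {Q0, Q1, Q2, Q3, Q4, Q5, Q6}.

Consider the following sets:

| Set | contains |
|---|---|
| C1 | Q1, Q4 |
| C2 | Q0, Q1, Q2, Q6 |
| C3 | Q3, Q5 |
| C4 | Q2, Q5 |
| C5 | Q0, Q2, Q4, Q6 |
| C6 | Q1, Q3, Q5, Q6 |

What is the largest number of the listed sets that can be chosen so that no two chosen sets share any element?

C1, C4 are pairwise disjoint (C1={Q1,Q4}; C4={Q2,Q5}).
Every remaining set overlaps one of these, and no 3 of the listed sets are pairwise disjoint, so 2 is the maximum.

2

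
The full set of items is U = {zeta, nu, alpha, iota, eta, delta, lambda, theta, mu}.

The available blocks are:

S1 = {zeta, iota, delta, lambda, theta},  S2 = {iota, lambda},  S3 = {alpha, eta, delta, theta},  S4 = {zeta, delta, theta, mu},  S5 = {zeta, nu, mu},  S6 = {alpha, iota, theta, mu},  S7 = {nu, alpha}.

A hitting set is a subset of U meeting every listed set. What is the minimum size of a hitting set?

Take H = {nu, iota, delta}. Each listed block contains at least one of these, so H is a hitting set of size 3.
The blocks S2, S3, S5 are pairwise disjoint, so any hitting set needs a separate item for each — at least 3. Hence 3 is optimal.

3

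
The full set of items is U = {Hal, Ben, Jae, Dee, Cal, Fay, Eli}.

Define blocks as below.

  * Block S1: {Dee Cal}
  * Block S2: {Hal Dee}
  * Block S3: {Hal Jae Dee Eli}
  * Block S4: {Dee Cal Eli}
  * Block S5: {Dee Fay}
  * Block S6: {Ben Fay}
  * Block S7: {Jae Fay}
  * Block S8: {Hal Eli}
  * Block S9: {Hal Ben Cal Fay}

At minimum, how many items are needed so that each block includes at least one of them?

3

H = {Hal, Cal, Fay} meets every block (each contains at least one member of H), and |H| = 3.
The blocks S1, S6, S8 are pairwise disjoint, so any hitting set needs a separate item for each — at least 3. Hence 3 is optimal.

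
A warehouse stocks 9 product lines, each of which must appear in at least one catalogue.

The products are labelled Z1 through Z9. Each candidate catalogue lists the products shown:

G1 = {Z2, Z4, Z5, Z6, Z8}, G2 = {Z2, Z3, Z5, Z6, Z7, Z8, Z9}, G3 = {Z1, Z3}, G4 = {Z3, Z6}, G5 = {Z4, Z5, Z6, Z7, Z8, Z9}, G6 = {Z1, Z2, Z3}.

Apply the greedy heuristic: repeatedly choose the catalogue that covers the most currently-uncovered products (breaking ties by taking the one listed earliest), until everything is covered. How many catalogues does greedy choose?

3

Greedy: pick G2 (covers 7 new) → pick G1 (covers 1 new) → pick G3 (covers 1 new). Total picks: 3.
(The true minimum cover uses only 2 catalogues, so greedy is not optimal here.)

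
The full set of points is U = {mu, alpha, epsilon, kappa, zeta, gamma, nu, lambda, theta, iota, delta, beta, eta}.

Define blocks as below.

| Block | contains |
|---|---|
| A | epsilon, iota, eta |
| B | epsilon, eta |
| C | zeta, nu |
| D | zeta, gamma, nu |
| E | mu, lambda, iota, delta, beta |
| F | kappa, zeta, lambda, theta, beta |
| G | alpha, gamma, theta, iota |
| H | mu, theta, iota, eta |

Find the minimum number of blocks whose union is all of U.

5

Take {A, C, E, F, G}. Their union is {mu, alpha, epsilon, kappa, zeta, gamma, nu, lambda, theta, iota, delta, beta, eta}, which is all 13 points.
No 4 of the 8 blocks cover everything (all 70 combinations miss at least one point), so 5 is optimal.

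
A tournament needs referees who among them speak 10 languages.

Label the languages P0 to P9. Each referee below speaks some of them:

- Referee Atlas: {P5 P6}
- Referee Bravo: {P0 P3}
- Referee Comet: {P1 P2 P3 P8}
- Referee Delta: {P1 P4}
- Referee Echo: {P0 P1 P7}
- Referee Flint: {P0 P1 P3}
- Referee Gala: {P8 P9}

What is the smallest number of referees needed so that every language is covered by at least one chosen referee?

Atlas and Comet and Delta and Echo and Gala together: Atlas ∪ Comet ∪ Delta ∪ Echo ∪ Gala = {P0, P1, P2, P3, P4, P5, P6, P7, P8, P9} — every language is covered.
No 4 of the 7 referees cover everything (all 35 combinations miss at least one language), so 5 is optimal.

5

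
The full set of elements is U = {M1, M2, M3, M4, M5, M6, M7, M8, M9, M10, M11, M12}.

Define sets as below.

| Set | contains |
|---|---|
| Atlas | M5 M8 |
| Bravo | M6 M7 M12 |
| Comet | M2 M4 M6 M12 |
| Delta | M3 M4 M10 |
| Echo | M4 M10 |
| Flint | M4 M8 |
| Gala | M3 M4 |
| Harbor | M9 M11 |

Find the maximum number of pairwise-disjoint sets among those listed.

Atlas, Bravo, Delta, Harbor are pairwise disjoint (Atlas={M5,M8}; Bravo={M6,M7,M12}; Delta={M3,M4,M10}; Harbor={M9,M11}).
Every remaining set overlaps one of these, and no 5 of the listed sets are pairwise disjoint, so 4 is the maximum.

4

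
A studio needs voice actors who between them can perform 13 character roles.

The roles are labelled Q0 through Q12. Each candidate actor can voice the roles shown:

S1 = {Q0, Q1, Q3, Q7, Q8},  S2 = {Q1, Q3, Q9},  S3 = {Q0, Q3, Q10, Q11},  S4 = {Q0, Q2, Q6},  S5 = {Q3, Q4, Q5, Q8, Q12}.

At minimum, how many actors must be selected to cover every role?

Take {S1, S2, S3, S4, S5}. Their union is {Q0, Q1, Q2, Q3, Q4, Q5, Q6, Q7, Q8, Q9, Q10, Q11, Q12}, which is all 13 roles.
No 4 of the 5 actors cover everything (all 5 combinations miss at least one role), so 5 is optimal.

5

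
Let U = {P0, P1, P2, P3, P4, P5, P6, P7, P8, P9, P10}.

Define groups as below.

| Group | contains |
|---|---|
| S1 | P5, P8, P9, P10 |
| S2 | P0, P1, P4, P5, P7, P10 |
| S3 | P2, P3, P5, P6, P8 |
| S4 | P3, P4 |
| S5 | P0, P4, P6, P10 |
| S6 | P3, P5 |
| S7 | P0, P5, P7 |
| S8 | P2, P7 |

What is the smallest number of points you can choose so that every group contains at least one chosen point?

The 3 points {P3, P7, P10} hit every group.
The groups S1, S4, S8 are pairwise disjoint, so any hitting set needs a separate point for each — at least 3. Hence 3 is optimal.

3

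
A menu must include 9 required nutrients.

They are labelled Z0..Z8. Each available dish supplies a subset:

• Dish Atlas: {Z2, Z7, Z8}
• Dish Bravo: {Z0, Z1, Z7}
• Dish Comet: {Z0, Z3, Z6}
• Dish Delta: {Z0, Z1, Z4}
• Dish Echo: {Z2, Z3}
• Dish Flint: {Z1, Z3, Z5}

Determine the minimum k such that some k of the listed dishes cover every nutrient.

Take {Atlas, Comet, Delta, Flint}. Their union is {Z0, Z1, Z2, Z3, Z4, Z5, Z6, Z7, Z8}, which is all 9 nutrients.
No 3 of the 6 dishes cover everything (all 20 combinations miss at least one nutrient), so 4 is optimal.

4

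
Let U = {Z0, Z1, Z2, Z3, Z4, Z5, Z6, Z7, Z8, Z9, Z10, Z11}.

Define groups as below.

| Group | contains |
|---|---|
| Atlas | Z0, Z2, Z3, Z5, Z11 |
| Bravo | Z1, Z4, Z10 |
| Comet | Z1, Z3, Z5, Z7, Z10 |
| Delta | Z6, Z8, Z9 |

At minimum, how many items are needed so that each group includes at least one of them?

Take H = {Z9, Z10, Z11}. Each listed group contains at least one of these, so H is a hitting set of size 3.
The groups Atlas, Bravo, Delta are pairwise disjoint, so any hitting set needs a separate item for each — at least 3. Hence 3 is optimal.

3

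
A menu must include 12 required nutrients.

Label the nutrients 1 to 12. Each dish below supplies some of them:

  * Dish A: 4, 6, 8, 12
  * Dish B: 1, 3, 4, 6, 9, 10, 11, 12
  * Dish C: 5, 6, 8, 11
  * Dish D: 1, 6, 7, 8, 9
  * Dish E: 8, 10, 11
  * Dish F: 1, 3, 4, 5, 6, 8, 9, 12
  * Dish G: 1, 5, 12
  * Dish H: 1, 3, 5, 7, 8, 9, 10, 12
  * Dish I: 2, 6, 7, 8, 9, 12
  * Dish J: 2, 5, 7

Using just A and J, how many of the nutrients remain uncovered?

5

Union of A, J = {2, 4, 5, 6, 7, 8, 12}.
Not covered: 1, 3, 9, 10, 11 — 5 nutrients.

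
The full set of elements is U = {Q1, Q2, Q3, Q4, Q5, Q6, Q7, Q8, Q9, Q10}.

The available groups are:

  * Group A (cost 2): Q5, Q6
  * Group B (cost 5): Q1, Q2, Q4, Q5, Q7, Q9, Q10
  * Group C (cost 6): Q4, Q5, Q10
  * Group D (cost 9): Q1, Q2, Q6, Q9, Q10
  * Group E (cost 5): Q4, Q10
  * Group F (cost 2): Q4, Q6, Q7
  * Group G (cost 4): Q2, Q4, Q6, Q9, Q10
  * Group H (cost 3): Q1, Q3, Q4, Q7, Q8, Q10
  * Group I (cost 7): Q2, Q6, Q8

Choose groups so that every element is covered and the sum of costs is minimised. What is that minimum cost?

A, G, H together cover every element (A ∪ G ∪ H = {Q1, Q2, Q3, Q4, Q5, Q6, Q7, Q8, Q9, Q10}); total cost 2 + 4 + 3 = 9.
No covering selection has total cost below 9.

9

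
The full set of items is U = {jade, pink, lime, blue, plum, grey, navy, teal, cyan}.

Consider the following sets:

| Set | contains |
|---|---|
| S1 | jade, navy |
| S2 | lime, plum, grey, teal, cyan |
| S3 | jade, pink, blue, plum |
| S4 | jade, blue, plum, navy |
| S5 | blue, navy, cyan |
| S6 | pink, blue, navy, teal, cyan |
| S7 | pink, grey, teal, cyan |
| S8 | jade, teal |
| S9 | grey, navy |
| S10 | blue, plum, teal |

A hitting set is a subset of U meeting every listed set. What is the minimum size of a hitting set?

3

Take H = {jade, blue, grey}. Each listed set contains at least one of these, so H is a hitting set of size 3.
No choice of 2 items meets every set, so 3 is the minimum.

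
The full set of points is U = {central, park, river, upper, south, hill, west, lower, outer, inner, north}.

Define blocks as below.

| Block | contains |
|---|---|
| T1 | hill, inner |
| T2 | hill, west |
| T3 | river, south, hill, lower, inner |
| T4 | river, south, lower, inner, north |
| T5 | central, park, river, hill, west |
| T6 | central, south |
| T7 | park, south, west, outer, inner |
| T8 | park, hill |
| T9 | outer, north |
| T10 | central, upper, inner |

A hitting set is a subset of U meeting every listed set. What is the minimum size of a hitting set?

4

Take H = {central, hill, outer, north}. Each listed block contains at least one of these, so H is a hitting set of size 4.
No choice of 3 points meets every block, so 4 is the minimum.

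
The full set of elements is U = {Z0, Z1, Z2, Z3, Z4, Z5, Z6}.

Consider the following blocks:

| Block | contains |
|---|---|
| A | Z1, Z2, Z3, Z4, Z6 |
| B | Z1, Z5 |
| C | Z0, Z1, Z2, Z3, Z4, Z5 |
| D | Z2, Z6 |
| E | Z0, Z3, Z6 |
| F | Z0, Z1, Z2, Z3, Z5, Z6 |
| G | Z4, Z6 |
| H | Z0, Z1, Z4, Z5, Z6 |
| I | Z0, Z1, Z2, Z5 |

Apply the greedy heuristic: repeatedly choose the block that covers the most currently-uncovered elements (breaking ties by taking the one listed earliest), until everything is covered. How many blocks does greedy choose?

2

Greedy: pick C (covers 6 new) → pick A (covers 1 new). Total picks: 2.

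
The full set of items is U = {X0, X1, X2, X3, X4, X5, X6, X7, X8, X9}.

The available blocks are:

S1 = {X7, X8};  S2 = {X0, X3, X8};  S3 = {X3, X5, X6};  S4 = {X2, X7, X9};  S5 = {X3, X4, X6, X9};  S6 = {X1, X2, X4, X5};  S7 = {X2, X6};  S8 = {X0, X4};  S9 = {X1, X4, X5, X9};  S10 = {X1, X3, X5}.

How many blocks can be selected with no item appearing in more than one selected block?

S1, S7, S8, S10 are pairwise disjoint (S1={X7,X8}; S7={X2,X6}; S8={X0,X4}; S10={X1,X3,X5}).
Every remaining block overlaps one of these, and no 5 of the listed blocks are pairwise disjoint, so 4 is the maximum.

4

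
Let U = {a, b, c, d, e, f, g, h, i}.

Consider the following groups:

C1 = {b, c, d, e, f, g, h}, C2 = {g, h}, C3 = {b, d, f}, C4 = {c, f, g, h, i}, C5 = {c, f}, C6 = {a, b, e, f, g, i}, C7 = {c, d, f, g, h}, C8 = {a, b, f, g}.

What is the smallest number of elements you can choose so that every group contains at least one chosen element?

T = {f, g} meets every group (each contains at least one member of T), and |T| = 2.
The groups C2, C3 are pairwise disjoint, so any hitting set needs a separate element for each — at least 2. Hence 2 is optimal.

2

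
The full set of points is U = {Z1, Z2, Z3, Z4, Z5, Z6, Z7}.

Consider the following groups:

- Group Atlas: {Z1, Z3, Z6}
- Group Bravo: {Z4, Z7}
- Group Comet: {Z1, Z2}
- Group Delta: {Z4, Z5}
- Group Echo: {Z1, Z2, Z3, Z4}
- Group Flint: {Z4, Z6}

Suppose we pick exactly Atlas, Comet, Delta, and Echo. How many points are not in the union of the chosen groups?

Union of Atlas, Comet, Delta, Echo = {Z1, Z2, Z3, Z4, Z5, Z6}.
Not covered: Z7 — 1 point.

1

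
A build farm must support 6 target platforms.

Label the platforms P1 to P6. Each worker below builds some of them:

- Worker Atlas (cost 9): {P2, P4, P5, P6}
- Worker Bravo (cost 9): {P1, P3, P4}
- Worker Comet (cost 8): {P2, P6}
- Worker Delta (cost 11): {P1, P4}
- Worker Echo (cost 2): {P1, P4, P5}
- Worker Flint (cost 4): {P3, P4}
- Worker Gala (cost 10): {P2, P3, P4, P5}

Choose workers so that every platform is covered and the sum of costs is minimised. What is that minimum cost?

Comet, Echo, Flint together cover every platform (Comet ∪ Echo ∪ Flint = {P1, P2, P3, P4, P5, P6}); total cost 8 + 2 + 4 = 14.
No covering selection has total cost below 14.

14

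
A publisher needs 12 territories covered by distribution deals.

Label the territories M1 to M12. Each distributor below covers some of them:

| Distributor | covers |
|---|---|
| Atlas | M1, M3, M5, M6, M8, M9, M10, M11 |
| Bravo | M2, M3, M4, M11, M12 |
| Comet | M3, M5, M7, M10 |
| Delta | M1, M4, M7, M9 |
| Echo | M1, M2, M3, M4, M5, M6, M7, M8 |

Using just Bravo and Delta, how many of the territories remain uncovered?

4

Union of Bravo, Delta = {M1, M2, M3, M4, M7, M9, M11, M12}.
Not covered: M5, M6, M8, M10 — 4 territories.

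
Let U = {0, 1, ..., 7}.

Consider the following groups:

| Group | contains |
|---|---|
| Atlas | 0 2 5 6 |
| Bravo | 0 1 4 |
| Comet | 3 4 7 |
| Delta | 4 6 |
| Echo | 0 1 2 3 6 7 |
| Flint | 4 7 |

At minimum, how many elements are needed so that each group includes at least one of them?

2

The 2 elements {0, 4} hit every group.
The groups Atlas, Comet are pairwise disjoint, so any hitting set needs a separate element for each — at least 2. Hence 2 is optimal.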